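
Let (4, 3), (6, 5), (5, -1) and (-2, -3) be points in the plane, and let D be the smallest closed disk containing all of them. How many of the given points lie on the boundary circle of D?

A smallest enclosing disk is always determined by at most three of the input points on its boundary.
The farthest pair is (6, 5)–(-2, -3) with squared distance 128. The circle on this segment as diameter has centre (2, 1) and r² = 128/4 = 32.
Check (4, 3): distance² to centre = 8 ≤ 32, so it lies inside.
All remaining points lie in this disk, and no smaller disk contains both endpoints, so this is the minimum enclosing circle.
The points at distance exactly r from the centre are (6, 5), (-2, -3) — 2 points.

2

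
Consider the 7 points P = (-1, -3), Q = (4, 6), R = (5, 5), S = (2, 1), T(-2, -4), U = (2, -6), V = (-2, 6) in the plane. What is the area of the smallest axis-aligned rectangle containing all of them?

x ranges over [-2, 5], width 7.
y ranges over [-6, 6], height 12.
Area = 7 × 12 = 84.

84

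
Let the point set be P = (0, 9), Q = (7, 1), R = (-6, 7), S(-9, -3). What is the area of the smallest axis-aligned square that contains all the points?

256

The bounding box has width 16 and height 12.
An axis-aligned square enclosing the set must have side ≥ max(width, height).
So the minimum side is max(16, 12) = 16.
Area = 16² = 256.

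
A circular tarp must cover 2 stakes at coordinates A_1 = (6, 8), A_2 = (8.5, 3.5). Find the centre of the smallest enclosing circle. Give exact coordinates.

The smallest circle enclosing two points has them as diameter endpoints.
Centre = midpoint = (7.25, 5.75); r² = |A_1A_2|²/4 = 26.5/4 = 6.625.
Centre = (7.25, 5.75).

(7.25, 5.75)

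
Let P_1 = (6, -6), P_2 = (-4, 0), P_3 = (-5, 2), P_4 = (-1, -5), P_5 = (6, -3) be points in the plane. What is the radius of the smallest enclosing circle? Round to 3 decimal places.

6.801

By Welzl's lemma the MEC is supported by two points (diametrically opposite) or three points (on a circumcircle).
The farthest pair is P_1–P_3 with squared distance 185. The circle on this segment as diameter has centre (0.5, -2) and r² = 185/4 = 46.25.
Check P_2: distance² to centre = 24.25 ≤ 46.25, so it lies inside.
All remaining points lie in this disk, and no smaller disk contains both endpoints, so this is the minimum enclosing circle.
r = √(46.25) ≈ 6.801.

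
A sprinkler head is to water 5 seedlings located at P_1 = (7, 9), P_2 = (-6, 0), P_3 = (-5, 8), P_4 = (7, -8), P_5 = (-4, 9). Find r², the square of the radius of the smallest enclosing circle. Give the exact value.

102.5

By Welzl's lemma the MEC is supported by two points (diametrically opposite) or three points (on a circumcircle).
The farthest pair is P_4–P_5 with squared distance 410. The circle on this segment as diameter has centre (1.5, 0.5) and r² = 410/4 = 102.5.
Check P_1: distance² to centre = 102.5 ≤ 102.5, so it lies inside.
All remaining points lie in this disk, and no smaller disk contains both endpoints, so this is the minimum enclosing circle.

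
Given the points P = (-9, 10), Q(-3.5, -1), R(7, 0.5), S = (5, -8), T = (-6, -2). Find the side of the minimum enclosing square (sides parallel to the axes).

The bounding box has width 16 and height 18.
An axis-aligned square enclosing the set must have side ≥ max(width, height).
So the minimum side is max(16, 18) = 18.

18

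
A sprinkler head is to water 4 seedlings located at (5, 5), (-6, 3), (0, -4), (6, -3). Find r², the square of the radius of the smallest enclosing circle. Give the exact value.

1625/36

By Welzl's lemma the MEC is supported by two points (diametrically opposite) or three points (on a circumcircle).
The minimum enclosing circle is determined by three boundary points: (5, 5), (-6, 3), (6, -3).
Their circumcentre is (1/6, 1/3) with r² = 1625/36.
The farthest remaining point (0, -4) is at distance² 677/36 ≤ 1625/36.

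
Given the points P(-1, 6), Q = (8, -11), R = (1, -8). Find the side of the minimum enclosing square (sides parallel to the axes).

The bounding box has width 9 and height 17.
An axis-aligned square enclosing the set must have side ≥ max(width, height).
So the minimum side is max(9, 17) = 17.

17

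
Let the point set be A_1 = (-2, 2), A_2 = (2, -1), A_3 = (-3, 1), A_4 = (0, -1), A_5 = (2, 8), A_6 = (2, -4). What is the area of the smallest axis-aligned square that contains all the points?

144

The bounding box has width 5 and height 12.
An axis-aligned square enclosing the set must have side ≥ max(width, height).
So the minimum side is max(5, 12) = 12.
Area = 12² = 144.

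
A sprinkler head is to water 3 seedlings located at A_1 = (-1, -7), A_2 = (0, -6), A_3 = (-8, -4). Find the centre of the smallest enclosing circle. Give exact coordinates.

Side lengths²: A_1A_2² = 2, A_1A_3² = 58, A_2A_3² = 68.
Since A_2A_3² = 68 ≥ 58 + 2 = 60, the angle opposite A_2A_3 is not acute, so the smallest enclosing circle has A_2A_3 as diameter.
Centre = midpoint of A_2A_3 = (-4, -5), r² = 68/4 = 17.
Centre = (-4, -5).

(-4, -5)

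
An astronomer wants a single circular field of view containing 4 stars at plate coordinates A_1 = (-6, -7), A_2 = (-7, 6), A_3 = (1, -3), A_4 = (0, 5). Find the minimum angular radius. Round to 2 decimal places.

The minimum enclosing circle of a finite set is fixed by two of the points (as a diameter) or three (as a circumcircle).
The minimum enclosing circle is determined by three boundary points: A_1, A_2, A_4.
Their circumcentre is (-13/3, -1/3) with r² = 425/9.
The farthest remaining point A_3 is at distance² 320/9 ≤ 425/9.
r = √(425/9) ≈ 6.87.

6.87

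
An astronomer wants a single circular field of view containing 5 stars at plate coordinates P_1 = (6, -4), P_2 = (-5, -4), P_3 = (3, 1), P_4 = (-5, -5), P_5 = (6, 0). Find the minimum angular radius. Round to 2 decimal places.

6.04

A smallest enclosing disk is always determined by at most three of the input points on its boundary.
The farthest pair is P_4–P_5 with squared distance 146. The circle on this segment as diameter has centre (0.5, -2.5) and r² = 146/4 = 36.5.
Check P_1: distance² to centre = 32.5 ≤ 36.5, so it lies inside.
All remaining points lie in this disk, and no smaller disk contains both endpoints, so this is the minimum enclosing circle.
r = √(36.5) ≈ 6.04.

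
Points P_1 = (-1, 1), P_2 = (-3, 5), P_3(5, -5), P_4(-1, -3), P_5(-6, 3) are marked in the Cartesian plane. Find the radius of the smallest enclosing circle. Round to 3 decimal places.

The farthest pair is P_3–P_5 with squared distance 185. The circle on this segment as diameter has centre (-0.5, -1) and r² = 185/4 = 46.25.
Check P_1: distance² to centre = 4.25 ≤ 46.25, so it lies inside.
All remaining points lie in this disk, and no smaller disk contains both endpoints, so this is the minimum enclosing circle.
r = √(46.25) ≈ 6.801.

6.801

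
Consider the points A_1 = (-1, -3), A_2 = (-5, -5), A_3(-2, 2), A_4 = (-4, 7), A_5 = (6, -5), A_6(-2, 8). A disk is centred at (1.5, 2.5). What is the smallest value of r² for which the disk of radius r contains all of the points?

The required radius is the distance from (1.5, 2.5) to the farthest point.
Squared distances: 36.5, 98.5, 12.5, 50.5, 76.5, 42.5.
Maximum is 98.5, attained at A_2.

98.5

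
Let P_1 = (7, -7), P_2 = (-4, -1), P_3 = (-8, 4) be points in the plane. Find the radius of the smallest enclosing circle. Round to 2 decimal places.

Side lengths²: P_1P_2² = 157, P_1P_3² = 346, P_2P_3² = 41.
Since P_1P_3² = 346 ≥ 157 + 41 = 198, the angle opposite P_1P_3 is not acute, so the smallest enclosing circle has P_1P_3 as diameter.
Centre = midpoint of P_1P_3 = (-0.5, -1.5), r² = 346/4 = 86.5.
r = √(86.5) ≈ 9.30.

9.30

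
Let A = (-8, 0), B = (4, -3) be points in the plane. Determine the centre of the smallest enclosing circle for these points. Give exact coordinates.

(-2, -1.5)

The smallest circle enclosing two points has them as diameter endpoints.
Centre = midpoint = (-2, -1.5); r² = |AB|²/4 = 153/4 = 38.25.
Centre = (-2, -1.5).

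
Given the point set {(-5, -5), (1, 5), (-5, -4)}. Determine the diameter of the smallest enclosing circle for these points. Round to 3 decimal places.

11.662

Call the three points A, B, C in the order given.
Side lengths²: AB² = 136, AC² = 1, BC² = 117.
Since AB² = 136 ≥ 117 + 1 = 118, the angle opposite AB is not acute, so the smallest enclosing circle has AB as diameter.
Centre = midpoint of AB = (-2, 0), r² = 136/4 = 34.
Diameter = 2r = 2√34 ≈ 11.662.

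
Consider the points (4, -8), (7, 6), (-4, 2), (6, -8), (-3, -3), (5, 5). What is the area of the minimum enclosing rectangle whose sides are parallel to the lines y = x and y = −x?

190

In coordinates u = x + y, v = x − y the rectangle is axis-aligned; the map (x,y)→(u,v) scales areas by 2.
u-values: -4, 13, -2, -2, -6, 10; range = 13 − (-6) = 19.
v-values: 12, 1, -6, 14, 0, 0; range = 14 − (-6) = 20.
Area = (19 × 20) / 2 = 190.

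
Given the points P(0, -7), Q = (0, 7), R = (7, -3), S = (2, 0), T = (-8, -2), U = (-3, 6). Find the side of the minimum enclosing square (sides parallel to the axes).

The bounding box has width 15 and height 14.
An axis-aligned square enclosing the set must have side ≥ max(width, height).
So the minimum side is max(15, 14) = 15.

15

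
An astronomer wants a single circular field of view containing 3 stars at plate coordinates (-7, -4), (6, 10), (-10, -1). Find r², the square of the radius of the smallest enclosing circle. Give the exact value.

Call the three points A, B, C in the order given.
Side lengths²: AB² = 365, AC² = 18, BC² = 377.
Since BC² = 377 < 365 + 18 = 383, the triangle is acute, so the smallest enclosing circle is the circumcircle.
Circumcentre = (-97/54, 227/54), r² = 137605/1458.

137605/1458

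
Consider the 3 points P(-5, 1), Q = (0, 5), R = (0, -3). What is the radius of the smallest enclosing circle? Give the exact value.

4.1

Side lengths²: PQ² = 41, PR² = 41, QR² = 64.
Since QR² = 64 < 41 + 41 = 82, the triangle is acute, so the smallest enclosing circle is the circumcircle.
Circumcentre = (-0.9, 1), r² = 16.81.
r = √(16.81) = 4.1.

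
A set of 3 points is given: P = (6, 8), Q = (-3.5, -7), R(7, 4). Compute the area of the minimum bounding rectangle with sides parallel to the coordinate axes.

x ranges over [-3.5, 7], width 10.5.
y ranges over [-7, 8], height 15.
Area = 10.5 × 15 = 157.5.

157.5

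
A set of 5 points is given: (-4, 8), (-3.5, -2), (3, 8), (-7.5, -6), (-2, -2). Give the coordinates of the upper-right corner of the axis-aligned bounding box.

x-range [-7.5, 3], y-range [-6, 8].
The upper-right corner is (3, 8).

(3, 8)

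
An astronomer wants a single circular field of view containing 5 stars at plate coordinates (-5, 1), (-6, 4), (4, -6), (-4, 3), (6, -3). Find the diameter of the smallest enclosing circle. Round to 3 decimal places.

14.168

The minimum enclosing circle of a finite set is fixed by two of the points (as a diameter) or three (as a circumcircle).
The minimum enclosing circle is determined by three boundary points: (-6, 4), (4, -6), (6, -3).
Their circumcentre is (-0.7, -0.7) with r² = 50.18.
The farthest remaining point (-4, 3) is at distance² 24.58 ≤ 50.18.
Diameter = 2r = 2√(50.18) ≈ 14.168.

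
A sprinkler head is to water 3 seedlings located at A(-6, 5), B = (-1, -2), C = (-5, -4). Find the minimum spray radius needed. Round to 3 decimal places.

4.584

Side lengths²: AB² = 74, AC² = 82, BC² = 20.
Since AC² = 82 < 74 + 20 = 94, the triangle is acute, so the smallest enclosing circle is the circumcircle.
Circumcentre = (-91/19, 11/19), r² = 7585/361.
r = √(7585/361) ≈ 4.584.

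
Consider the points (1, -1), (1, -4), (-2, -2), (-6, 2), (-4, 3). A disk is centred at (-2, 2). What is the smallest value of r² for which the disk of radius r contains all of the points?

The required radius is the distance from (-2, 2) to the farthest point.
Squared distances: 18, 45, 16, 16, 5.
Maximum is 45, attained at (1, -4).

45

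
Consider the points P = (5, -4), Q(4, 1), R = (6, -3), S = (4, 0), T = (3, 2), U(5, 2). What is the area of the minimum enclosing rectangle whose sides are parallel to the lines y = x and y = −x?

24

In coordinates u = x + y, v = x − y the rectangle is axis-aligned; the map (x,y)→(u,v) scales areas by 2.
u-values: 1, 5, 3, 4, 5, 7; range = 7 − 1 = 6.
v-values: 9, 3, 9, 4, 1, 3; range = 9 − 1 = 8.
Area = (6 × 8) / 2 = 24.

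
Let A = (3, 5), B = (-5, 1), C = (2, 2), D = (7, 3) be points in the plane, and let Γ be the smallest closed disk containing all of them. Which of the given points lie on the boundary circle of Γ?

B, D

A smallest enclosing disk is always determined by at most three of the input points on its boundary.
The farthest pair is B–D with squared distance 148. The circle on this segment as diameter has centre (1, 2) and r² = 148/4 = 37.
Check A: distance² to centre = 13 ≤ 37, so it lies inside.
All remaining points lie in this disk, and no smaller disk contains both endpoints, so this is the minimum enclosing circle.
The points at distance exactly r from the centre are B, D — 2 points.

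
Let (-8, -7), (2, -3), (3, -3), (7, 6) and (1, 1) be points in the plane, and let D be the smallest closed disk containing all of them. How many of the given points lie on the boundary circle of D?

The farthest pair is (-8, -7)–(7, 6) with squared distance 394. The circle on this segment as diameter has centre (-0.5, -0.5) and r² = 394/4 = 98.5.
Check (2, -3): distance² to centre = 12.5 ≤ 98.5, so it lies inside.
All remaining points lie in this disk, and no smaller disk contains both endpoints, so this is the minimum enclosing circle.
The points at distance exactly r from the centre are (-8, -7), (7, 6) — 2 points.

2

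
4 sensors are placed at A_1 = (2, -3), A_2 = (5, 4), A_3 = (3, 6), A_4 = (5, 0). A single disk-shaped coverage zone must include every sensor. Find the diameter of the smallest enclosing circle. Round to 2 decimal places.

9.06

The minimum enclosing circle of a finite set is fixed by two of the points (as a diameter) or three (as a circumcircle).
The farthest pair is A_1–A_3 with squared distance 82. The circle on this segment as diameter has centre (2.5, 1.5) and r² = 82/4 = 20.5.
Check A_2: distance² to centre = 12.5 ≤ 20.5, so it lies inside.
All remaining points lie in this disk, and no smaller disk contains both endpoints, so this is the minimum enclosing circle.
Diameter = 2r = 2√(20.5) ≈ 9.06.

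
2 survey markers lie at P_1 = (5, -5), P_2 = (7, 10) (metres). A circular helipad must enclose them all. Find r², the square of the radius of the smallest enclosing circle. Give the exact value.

The smallest circle enclosing two points has them as diameter endpoints.
Centre = midpoint = (6, 2.5); r² = |P_1P_2|²/4 = 229/4 = 57.25.

57.25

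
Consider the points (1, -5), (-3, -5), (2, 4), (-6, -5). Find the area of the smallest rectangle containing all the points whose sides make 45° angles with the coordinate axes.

68

In coordinates u = x + y, v = x − y the rectangle is axis-aligned; the map (x,y)→(u,v) scales areas by 2.
u-values: -4, -8, 6, -11; range = 6 − (-11) = 17.
v-values: 6, 2, -2, -1; range = 6 − (-2) = 8.
Area = (17 × 8) / 2 = 68.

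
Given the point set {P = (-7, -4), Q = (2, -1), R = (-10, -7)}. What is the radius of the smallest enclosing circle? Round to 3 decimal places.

Side lengths²: PQ² = 90, PR² = 18, QR² = 180.
Since QR² = 180 ≥ 90 + 18 = 108, the angle opposite QR is not acute, so the smallest enclosing circle has QR as diameter.
Centre = midpoint of QR = (-4, -4), r² = 180/4 = 45.
r = √45 ≈ 6.708.

6.708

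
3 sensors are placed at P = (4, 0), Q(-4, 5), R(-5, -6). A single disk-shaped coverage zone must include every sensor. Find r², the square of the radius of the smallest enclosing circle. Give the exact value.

Side lengths²: PQ² = 89, PR² = 117, QR² = 122.
Since QR² = 122 < 117 + 89 = 206, the triangle is acute, so the smallest enclosing circle is the circumcircle.
Circumcentre = (-125/62, -45/62), r² = 70577/1922.

70577/1922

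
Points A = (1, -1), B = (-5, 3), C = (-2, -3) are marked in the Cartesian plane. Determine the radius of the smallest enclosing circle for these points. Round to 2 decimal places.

3.63

Side lengths²: AB² = 52, AC² = 13, BC² = 45.
Since AB² = 52 < 45 + 13 = 58, the triangle is acute, so the smallest enclosing circle is the circumcircle.
Circumcentre = (-2.25, 0.625), r² = 13.203125.
r = √(13.203125) ≈ 3.63.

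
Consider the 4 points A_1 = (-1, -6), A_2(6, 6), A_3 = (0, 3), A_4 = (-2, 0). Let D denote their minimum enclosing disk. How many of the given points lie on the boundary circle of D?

A smallest enclosing disk is always determined by at most three of the input points on its boundary.
The farthest pair is A_1–A_2 with squared distance 193. The circle on this segment as diameter has centre (2.5, 0) and r² = 193/4 = 48.25.
Check A_3: distance² to centre = 15.25 ≤ 48.25, so it lies inside.
All remaining points lie in this disk, and no smaller disk contains both endpoints, so this is the minimum enclosing circle.
The points at distance exactly r from the centre are A_1, A_2 — 2 points.

2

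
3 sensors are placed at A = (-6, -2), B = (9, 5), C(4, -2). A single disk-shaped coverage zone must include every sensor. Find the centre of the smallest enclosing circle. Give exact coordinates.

(1.5, 1.5)

Side lengths²: AB² = 274, AC² = 100, BC² = 74.
Since AB² = 274 ≥ 100 + 74 = 174, the angle opposite AB is not acute, so the smallest enclosing circle has AB as diameter.
Centre = midpoint of AB = (1.5, 1.5), r² = 274/4 = 68.5.
Centre = (1.5, 1.5).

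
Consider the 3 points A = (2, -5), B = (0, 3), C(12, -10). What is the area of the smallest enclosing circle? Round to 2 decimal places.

Side lengths²: AB² = 68, AC² = 125, BC² = 313.
Since BC² = 313 ≥ 125 + 68 = 193, the angle opposite BC is not acute, so the smallest enclosing circle has BC as diameter.
Centre = midpoint of BC = (6, -3.5), r² = 313/4 = 78.25.
Area = π·r² = π·78.25 ≈ 245.83.

245.83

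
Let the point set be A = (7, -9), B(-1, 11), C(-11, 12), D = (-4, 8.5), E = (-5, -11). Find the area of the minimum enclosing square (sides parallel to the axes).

529

The bounding box has width 18 and height 23.
An axis-aligned square enclosing the set must have side ≥ max(width, height).
So the minimum side is max(18, 23) = 23.
Area = 23² = 529.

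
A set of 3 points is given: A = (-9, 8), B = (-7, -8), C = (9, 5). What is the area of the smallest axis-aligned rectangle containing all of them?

x ranges over [-9, 9], width 18.
y ranges over [-8, 8], height 16.
Area = 18 × 16 = 288.

288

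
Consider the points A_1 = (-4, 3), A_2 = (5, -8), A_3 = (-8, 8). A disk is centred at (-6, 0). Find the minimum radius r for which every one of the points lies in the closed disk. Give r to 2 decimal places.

The required radius is the distance from (-6, 0) to the farthest point.
Squared distances: 13, 185, 68.
Maximum is 185, attained at A_2.
r = √185 ≈ 13.60.

13.60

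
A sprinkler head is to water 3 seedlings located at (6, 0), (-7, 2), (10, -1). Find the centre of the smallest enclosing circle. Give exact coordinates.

(1.5, 0.5)

Call the three points A, B, C in the order given.
Side lengths²: AB² = 173, AC² = 17, BC² = 298.
Since BC² = 298 ≥ 173 + 17 = 190, the angle opposite BC is not acute, so the smallest enclosing circle has BC as diameter.
Centre = midpoint of BC = (1.5, 0.5), r² = 298/4 = 74.5.
Centre = (1.5, 0.5).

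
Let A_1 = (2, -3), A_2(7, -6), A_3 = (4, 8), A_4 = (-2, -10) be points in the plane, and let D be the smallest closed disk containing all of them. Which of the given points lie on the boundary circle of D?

By Welzl's lemma the MEC is supported by two points (diametrically opposite) or three points (on a circumcircle).
The farthest pair is A_3–A_4 with squared distance 360. The circle on this segment as diameter has centre (1, -1) and r² = 360/4 = 90.
Check A_1: distance² to centre = 5 ≤ 90, so it lies inside.
All remaining points lie in this disk, and no smaller disk contains both endpoints, so this is the minimum enclosing circle.
The points at distance exactly r from the centre are A_3, A_4 — 2 points.

A_3, A_4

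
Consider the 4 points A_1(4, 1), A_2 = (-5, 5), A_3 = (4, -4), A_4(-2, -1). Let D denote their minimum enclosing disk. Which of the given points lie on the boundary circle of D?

A_2, A_3

The farthest pair is A_2–A_3 with squared distance 162. The circle on this segment as diameter has centre (-0.5, 0.5) and r² = 162/4 = 40.5.
Check A_1: distance² to centre = 20.5 ≤ 40.5, so it lies inside.
All remaining points lie in this disk, and no smaller disk contains both endpoints, so this is the minimum enclosing circle.
The points at distance exactly r from the centre are A_2, A_3 — 2 points.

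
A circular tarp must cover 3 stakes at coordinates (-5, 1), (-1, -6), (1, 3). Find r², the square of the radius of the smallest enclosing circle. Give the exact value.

Call the three points A, B, C in the order given.
Side lengths²: AB² = 65, AC² = 40, BC² = 85.
Since BC² = 85 < 65 + 40 = 105, the triangle is acute, so the smallest enclosing circle is the circumcircle.
Circumcentre = (-0.9, -1.3), r² = 22.1.

22.1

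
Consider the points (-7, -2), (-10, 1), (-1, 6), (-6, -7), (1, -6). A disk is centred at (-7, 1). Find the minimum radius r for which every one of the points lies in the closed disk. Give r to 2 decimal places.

10.63

The required radius is the distance from (-7, 1) to the farthest point.
Squared distances: 9, 9, 61, 65, 113.
Maximum is 113, attained at (1, -6).
r = √113 ≈ 10.63.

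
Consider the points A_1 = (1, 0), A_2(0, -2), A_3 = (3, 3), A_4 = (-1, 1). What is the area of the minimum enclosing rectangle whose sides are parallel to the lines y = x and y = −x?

In coordinates u = x + y, v = x − y the rectangle is axis-aligned; the map (x,y)→(u,v) scales areas by 2.
u-values: 1, -2, 6, 0; range = 6 − (-2) = 8.
v-values: 1, 2, 0, -2; range = 2 − (-2) = 4.
Area = (8 × 4) / 2 = 16.

16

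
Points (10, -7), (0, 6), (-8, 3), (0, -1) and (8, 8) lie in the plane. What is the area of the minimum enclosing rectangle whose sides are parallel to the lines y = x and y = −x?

294

In coordinates u = x + y, v = x − y the rectangle is axis-aligned; the map (x,y)→(u,v) scales areas by 2.
u-values: 3, 6, -5, -1, 16; range = 16 − (-5) = 21.
v-values: 17, -6, -11, 1, 0; range = 17 − (-11) = 28.
Area = (21 × 28) / 2 = 294.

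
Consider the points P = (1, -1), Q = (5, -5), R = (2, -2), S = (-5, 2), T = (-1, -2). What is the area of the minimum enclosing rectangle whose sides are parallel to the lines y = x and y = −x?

In coordinates u = x + y, v = x − y the rectangle is axis-aligned; the map (x,y)→(u,v) scales areas by 2.
u-values: 0, 0, 0, -3, -3; range = 0 − (-3) = 3.
v-values: 2, 10, 4, -7, 1; range = 10 − (-7) = 17.
Area = (3 × 17) / 2 = 25.5.

25.5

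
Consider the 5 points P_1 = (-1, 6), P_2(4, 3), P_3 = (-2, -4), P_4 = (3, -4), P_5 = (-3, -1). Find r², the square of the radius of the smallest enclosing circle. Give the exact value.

The minimum enclosing circle of a finite set is fixed by two of the points (as a diameter) or three (as a circumcircle).
The minimum enclosing circle is determined by three boundary points: P_1, P_3, P_4.
Their circumcentre is (0.5, 0.8) with r² = 29.29.
The farthest remaining point P_2 is at distance² 17.09 ≤ 29.29.

29.29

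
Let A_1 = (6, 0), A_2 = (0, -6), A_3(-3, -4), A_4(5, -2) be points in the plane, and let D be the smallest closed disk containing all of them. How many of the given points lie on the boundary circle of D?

2

The minimum enclosing circle of a finite set is fixed by two of the points (as a diameter) or three (as a circumcircle).
The farthest pair is A_1–A_3 with squared distance 97. The circle on this segment as diameter has centre (1.5, -2) and r² = 97/4 = 24.25.
Check A_2: distance² to centre = 18.25 ≤ 24.25, so it lies inside.
All remaining points lie in this disk, and no smaller disk contains both endpoints, so this is the minimum enclosing circle.
The points at distance exactly r from the centre are A_1, A_3 — 2 points.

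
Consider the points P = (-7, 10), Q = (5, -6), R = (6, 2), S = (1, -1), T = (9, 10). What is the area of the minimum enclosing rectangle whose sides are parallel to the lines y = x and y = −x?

In coordinates u = x + y, v = x − y the rectangle is axis-aligned; the map (x,y)→(u,v) scales areas by 2.
u-values: 3, -1, 8, 0, 19; range = 19 − (-1) = 20.
v-values: -17, 11, 4, 2, -1; range = 11 − (-17) = 28.
Area = (20 × 28) / 2 = 280.

280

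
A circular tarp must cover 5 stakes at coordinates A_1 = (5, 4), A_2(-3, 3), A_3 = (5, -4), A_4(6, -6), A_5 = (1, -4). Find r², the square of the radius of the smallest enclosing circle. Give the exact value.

The minimum enclosing circle of a finite set is fixed by two of the points (as a diameter) or three (as a circumcircle).
The minimum enclosing circle is determined by three boundary points: A_1, A_2, A_4.
Their circumcentre is (29/18, -25/18) with r² = 6565/162.
The farthest remaining point A_3 is at distance² 2965/162 ≤ 6565/162.

6565/162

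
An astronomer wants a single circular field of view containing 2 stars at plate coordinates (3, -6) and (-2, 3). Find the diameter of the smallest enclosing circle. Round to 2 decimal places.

The smallest circle enclosing two points has them as diameter endpoints.
Centre = midpoint = (0.5, -1.5); r² = |(3, -6)−(-2, 3)|²/4 = 106/4 = 26.5.
Diameter = 2r = 2√(26.5) ≈ 10.30.

10.30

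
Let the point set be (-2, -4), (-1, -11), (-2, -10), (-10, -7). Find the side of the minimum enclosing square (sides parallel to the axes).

9

The bounding box has width 9 and height 7.
An axis-aligned square enclosing the set must have side ≥ max(width, height).
So the minimum side is max(9, 7) = 9.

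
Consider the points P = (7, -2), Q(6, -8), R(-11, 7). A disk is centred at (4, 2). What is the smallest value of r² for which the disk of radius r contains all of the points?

250

The required radius is the distance from (4, 2) to the farthest point.
Squared distances: 25, 104, 250.
Maximum is 250, attained at R.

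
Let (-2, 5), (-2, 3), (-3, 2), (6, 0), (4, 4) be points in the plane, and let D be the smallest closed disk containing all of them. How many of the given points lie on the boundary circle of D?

3

By Welzl's lemma the MEC is supported by two points (diametrically opposite) or three points (on a circumcircle).
The minimum enclosing circle is determined by three boundary points: (-2, 5), (-3, 2), (6, 0).
Their circumcentre is (101/58, 121/58) with r² = 37825/1682.
The farthest remaining point (-2, 3) is at distance² 24949/1682 ≤ 37825/1682.
The points at distance exactly r from the centre are (-2, 5), (-3, 2), (6, 0) — 3 points.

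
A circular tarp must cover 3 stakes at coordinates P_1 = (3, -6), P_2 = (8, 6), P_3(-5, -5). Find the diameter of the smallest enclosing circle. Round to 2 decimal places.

Side lengths²: P_1P_2² = 169, P_1P_3² = 65, P_2P_3² = 290.
Since P_2P_3² = 290 ≥ 169 + 65 = 234, the angle opposite P_2P_3 is not acute, so the smallest enclosing circle has P_2P_3 as diameter.
Centre = midpoint of P_2P_3 = (1.5, 0.5), r² = 290/4 = 72.5.
Diameter = 2r = 2√(72.5) ≈ 17.03.

17.03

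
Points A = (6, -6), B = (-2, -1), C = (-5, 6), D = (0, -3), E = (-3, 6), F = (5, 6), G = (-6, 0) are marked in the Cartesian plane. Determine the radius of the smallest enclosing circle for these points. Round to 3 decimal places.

The minimum enclosing circle of a finite set is fixed by two of the points (as a diameter) or three (as a circumcircle).
The farthest pair is A–C with squared distance 265. The circle on this segment as diameter has centre (0.5, 0) and r² = 265/4 = 66.25.
Check B: distance² to centre = 7.25 ≤ 66.25, so it lies inside.
All remaining points lie in this disk, and no smaller disk contains both endpoints, so this is the minimum enclosing circle.
r = √(66.25) ≈ 8.139.

8.139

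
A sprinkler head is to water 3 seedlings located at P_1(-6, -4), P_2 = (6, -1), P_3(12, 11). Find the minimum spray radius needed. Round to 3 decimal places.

11.715

Side lengths²: P_1P_2² = 153, P_1P_3² = 549, P_2P_3² = 180.
Since P_1P_3² = 549 ≥ 180 + 153 = 333, the angle opposite P_1P_3 is not acute, so the smallest enclosing circle has P_1P_3 as diameter.
Centre = midpoint of P_1P_3 = (3, 3.5), r² = 549/4 = 137.25.
r = √(137.25) ≈ 11.715.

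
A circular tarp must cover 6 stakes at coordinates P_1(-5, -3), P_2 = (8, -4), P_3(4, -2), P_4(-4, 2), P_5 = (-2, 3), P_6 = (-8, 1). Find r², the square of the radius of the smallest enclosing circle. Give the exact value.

70.25

By Welzl's lemma the MEC is supported by two points (diametrically opposite) or three points (on a circumcircle).
The farthest pair is P_2–P_6 with squared distance 281. The circle on this segment as diameter has centre (0, -1.5) and r² = 281/4 = 70.25.
Check P_1: distance² to centre = 27.25 ≤ 70.25, so it lies inside.
All remaining points lie in this disk, and no smaller disk contains both endpoints, so this is the minimum enclosing circle.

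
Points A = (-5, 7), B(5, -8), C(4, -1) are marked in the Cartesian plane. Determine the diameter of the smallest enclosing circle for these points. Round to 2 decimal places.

Side lengths²: AB² = 325, AC² = 145, BC² = 50.
Since AB² = 325 ≥ 145 + 50 = 195, the angle opposite AB is not acute, so the smallest enclosing circle has AB as diameter.
Centre = midpoint of AB = (0, -0.5), r² = 325/4 = 81.25.
Diameter = 2r = 2√(81.25) ≈ 18.03.

18.03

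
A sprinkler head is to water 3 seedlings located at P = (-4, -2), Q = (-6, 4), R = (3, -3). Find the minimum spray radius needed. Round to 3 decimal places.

Side lengths²: PQ² = 40, PR² = 50, QR² = 130.
Since QR² = 130 ≥ 50 + 40 = 90, the angle opposite QR is not acute, so the smallest enclosing circle has QR as diameter.
Centre = midpoint of QR = (-1.5, 0.5), r² = 130/4 = 32.5.
r = √(32.5) ≈ 5.701.

5.701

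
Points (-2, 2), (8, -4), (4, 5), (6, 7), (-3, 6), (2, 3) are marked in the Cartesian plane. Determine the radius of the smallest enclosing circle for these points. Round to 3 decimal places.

The minimum enclosing circle of a finite set is fixed by two of the points (as a diameter) or three (as a circumcircle).
The farthest pair is (8, -4)–(-3, 6) with squared distance 221. The circle on this segment as diameter has centre (2.5, 1) and r² = 221/4 = 55.25.
Check (-2, 2): distance² to centre = 21.25 ≤ 55.25, so it lies inside.
All remaining points lie in this disk, and no smaller disk contains both endpoints, so this is the minimum enclosing circle.
r = √(55.25) ≈ 7.433.

7.433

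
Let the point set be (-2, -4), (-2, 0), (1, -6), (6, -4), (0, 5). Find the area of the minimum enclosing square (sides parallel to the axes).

121

The bounding box has width 8 and height 11.
An axis-aligned square enclosing the set must have side ≥ max(width, height).
So the minimum side is max(8, 11) = 11.
Area = 11² = 121.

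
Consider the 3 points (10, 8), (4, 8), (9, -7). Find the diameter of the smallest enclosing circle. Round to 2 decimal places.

Call the three points A, B, C in the order given.
Side lengths²: AB² = 36, AC² = 226, BC² = 250.
Since BC² = 250 < 226 + 36 = 262, the triangle is acute, so the smallest enclosing circle is the circumcircle.
Circumcentre = (7, 2/3), r² = 565/9.
Diameter = 2r = 2√(565/9) ≈ 15.85.

15.85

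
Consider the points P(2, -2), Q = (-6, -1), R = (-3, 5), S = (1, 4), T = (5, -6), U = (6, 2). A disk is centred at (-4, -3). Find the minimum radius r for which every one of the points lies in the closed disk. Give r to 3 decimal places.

The required radius is the distance from (-4, -3) to the farthest point.
Squared distances: 37, 8, 65, 74, 90, 125.
Maximum is 125, attained at U.
r = √125 ≈ 11.180.

11.180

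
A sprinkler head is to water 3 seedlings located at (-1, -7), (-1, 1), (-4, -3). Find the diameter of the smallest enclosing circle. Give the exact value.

8

Call the three points A, B, C in the order given.
Side lengths²: AB² = 64, AC² = 25, BC² = 25.
Since AB² = 64 ≥ 25 + 25 = 50, the angle opposite AB is not acute, so the smallest enclosing circle has AB as diameter.
Centre = midpoint of AB = (-1, -3), r² = 64/4 = 16.
Diameter = 2r = 2√16 = 8.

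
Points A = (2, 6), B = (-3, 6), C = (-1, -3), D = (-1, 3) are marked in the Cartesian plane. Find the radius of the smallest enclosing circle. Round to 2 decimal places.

4.86

The minimum enclosing circle is determined by three boundary points: A, B, C.
Their circumcentre is (-0.5, 11/6) with r² = 425/18.
The farthest remaining point D is at distance² 29/18 ≤ 425/18.
r = √(425/18) ≈ 4.86.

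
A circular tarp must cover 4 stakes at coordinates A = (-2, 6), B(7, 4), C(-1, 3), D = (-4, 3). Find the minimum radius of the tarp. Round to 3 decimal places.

By Welzl's lemma the MEC is supported by two points (diametrically opposite) or three points (on a circumcircle).
The farthest pair is B–D with squared distance 122. The circle on this segment as diameter has centre (1.5, 3.5) and r² = 122/4 = 30.5.
Check A: distance² to centre = 18.5 ≤ 30.5, so it lies inside.
All remaining points lie in this disk, and no smaller disk contains both endpoints, so this is the minimum enclosing circle.
r = √(30.5) ≈ 5.523.

5.523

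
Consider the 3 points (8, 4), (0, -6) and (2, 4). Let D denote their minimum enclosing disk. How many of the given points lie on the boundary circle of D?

Call the three points A, B, C in the order given.
Side lengths²: AB² = 164, AC² = 36, BC² = 104.
Since AB² = 164 ≥ 104 + 36 = 140, the angle opposite AB is not acute, so the smallest enclosing circle has AB as diameter.
Centre = midpoint of AB = (4, -1), r² = 164/4 = 41.
The points at distance exactly r from the centre are (8, 4), (0, -6) — 2 points.

2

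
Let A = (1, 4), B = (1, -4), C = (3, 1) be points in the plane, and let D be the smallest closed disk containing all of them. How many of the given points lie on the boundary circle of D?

Side lengths²: AB² = 64, AC² = 13, BC² = 29.
Since AB² = 64 ≥ 29 + 13 = 42, the angle opposite AB is not acute, so the smallest enclosing circle has AB as diameter.
Centre = midpoint of AB = (1, 0), r² = 64/4 = 16.
The points at distance exactly r from the centre are A, B — 2 points.

2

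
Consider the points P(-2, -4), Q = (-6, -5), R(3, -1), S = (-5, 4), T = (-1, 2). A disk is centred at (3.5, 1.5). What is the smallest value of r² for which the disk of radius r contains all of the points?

132.5

The required radius is the distance from (3.5, 1.5) to the farthest point.
Squared distances: 60.5, 132.5, 6.5, 78.5, 20.5.
Maximum is 132.5, attained at Q.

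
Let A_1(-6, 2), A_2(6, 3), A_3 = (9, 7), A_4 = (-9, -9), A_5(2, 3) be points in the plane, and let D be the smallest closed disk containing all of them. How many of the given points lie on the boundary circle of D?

The minimum enclosing circle of a finite set is fixed by two of the points (as a diameter) or three (as a circumcircle).
The farthest pair is A_3–A_4 with squared distance 580. The circle on this segment as diameter has centre (0, -1) and r² = 580/4 = 145.
Check A_1: distance² to centre = 45 ≤ 145, so it lies inside.
All remaining points lie in this disk, and no smaller disk contains both endpoints, so this is the minimum enclosing circle.
The points at distance exactly r from the centre are A_3, A_4 — 2 points.

2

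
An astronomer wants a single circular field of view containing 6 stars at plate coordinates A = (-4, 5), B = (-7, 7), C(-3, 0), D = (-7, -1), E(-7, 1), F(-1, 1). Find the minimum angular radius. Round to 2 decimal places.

The minimum enclosing circle of a finite set is fixed by two of the points (as a diameter) or three (as a circumcircle).
The minimum enclosing circle is determined by three boundary points: B, D, F.
Their circumcentre is (-5, 3) with r² = 20.
The farthest remaining point C is at distance² 13 ≤ 20.
r = √20 ≈ 4.47.

4.47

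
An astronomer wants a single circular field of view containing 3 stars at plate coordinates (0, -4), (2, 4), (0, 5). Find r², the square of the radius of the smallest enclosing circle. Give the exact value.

Call the three points A, B, C in the order given.
Side lengths²: AB² = 68, AC² = 81, BC² = 5.
Since AC² = 81 ≥ 68 + 5 = 73, the angle opposite AC is not acute, so the smallest enclosing circle has AC as diameter.
Centre = midpoint of AC = (0, 0.5), r² = 81/4 = 20.25.

20.25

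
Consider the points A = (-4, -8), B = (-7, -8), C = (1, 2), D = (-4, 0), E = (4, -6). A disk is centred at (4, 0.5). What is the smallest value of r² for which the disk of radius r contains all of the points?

The required radius is the distance from (4, 0.5) to the farthest point.
Squared distances: 136.25, 193.25, 11.25, 64.25, 42.25.
Maximum is 193.25, attained at B.

193.25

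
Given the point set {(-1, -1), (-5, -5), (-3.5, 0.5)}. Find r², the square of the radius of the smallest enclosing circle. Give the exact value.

8.6328125

Call the three points A, B, C in the order given.
Side lengths²: AB² = 32, AC² = 8.5, BC² = 32.5.
Since BC² = 32.5 < 32 + 8.5 = 40.5, the triangle is acute, so the smallest enclosing circle is the circumcircle.
Circumcentre = (-3.5625, -2.4375), r² = 8.6328125.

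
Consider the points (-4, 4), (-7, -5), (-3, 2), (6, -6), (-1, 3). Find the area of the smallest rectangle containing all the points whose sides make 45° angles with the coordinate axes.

140

In coordinates u = x + y, v = x − y the rectangle is axis-aligned; the map (x,y)→(u,v) scales areas by 2.
u-values: 0, -12, -1, 0, 2; range = 2 − (-12) = 14.
v-values: -8, -2, -5, 12, -4; range = 12 − (-8) = 20.
Area = (14 × 20) / 2 = 140.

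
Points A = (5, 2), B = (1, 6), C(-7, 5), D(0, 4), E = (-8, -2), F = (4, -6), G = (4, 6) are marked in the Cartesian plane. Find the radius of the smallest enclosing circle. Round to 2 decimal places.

The minimum enclosing circle is determined by three boundary points: C, F, G.
Their circumcentre is (-1, 0) with r² = 61.
The farthest remaining point E is at distance² 53 ≤ 61.
r = √61 ≈ 7.81.

7.81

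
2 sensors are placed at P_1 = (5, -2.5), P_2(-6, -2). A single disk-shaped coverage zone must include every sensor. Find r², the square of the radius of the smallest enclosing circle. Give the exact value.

30.3125

The smallest circle enclosing two points has them as diameter endpoints.
Centre = midpoint = (-0.5, -2.25); r² = |P_1P_2|²/4 = 121.25/4 = 30.3125.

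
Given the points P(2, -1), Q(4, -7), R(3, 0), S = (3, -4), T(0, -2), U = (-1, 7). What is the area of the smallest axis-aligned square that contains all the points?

The bounding box has width 5 and height 14.
An axis-aligned square enclosing the set must have side ≥ max(width, height).
So the minimum side is max(5, 14) = 14.
Area = 14² = 196.

196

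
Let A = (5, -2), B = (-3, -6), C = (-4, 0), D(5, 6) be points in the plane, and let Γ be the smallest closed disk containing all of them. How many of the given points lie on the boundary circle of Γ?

The farthest pair is B–D with squared distance 208. The circle on this segment as diameter has centre (1, 0) and r² = 208/4 = 52.
Check A: distance² to centre = 20 ≤ 52, so it lies inside.
All remaining points lie in this disk, and no smaller disk contains both endpoints, so this is the minimum enclosing circle.
The points at distance exactly r from the centre are B, D — 2 points.

2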